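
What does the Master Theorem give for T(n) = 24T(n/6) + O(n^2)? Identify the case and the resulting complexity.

Master Theorem for T(n) = 24T(n/6) + O(n^2):

a = 24, b = 6, c = 2
log_b(a) = log_6(24) = 1.7737

Case 3: c = 2 > log_6(24) = 1.7737
T(n) = O(n^2) = O(n^2)

For T(n) = 24T(n/6) + O(n^2): log_6(24) = 1.7737. This is Case 3 of the Master Theorem (c > log_b(a), work dominated by root), giving O(n^2).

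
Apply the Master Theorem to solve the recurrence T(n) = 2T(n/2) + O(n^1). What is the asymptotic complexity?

Master Theorem for T(n) = 2T(n/2) + O(n^1):

a = 2, b = 2, c = 1
log_b(a) = log_2(2) = 1.0000

Case 2: c = 1 = log_2(2) = 1.0000
T(n) = O(n^1 log n) = O(n log n)

For T(n) = 2T(n/2) + O(n^1): log_2(2) = 1.0000. This is Case 2 of the Master Theorem (c = log_b(a), equal work at all levels), giving O(n log n).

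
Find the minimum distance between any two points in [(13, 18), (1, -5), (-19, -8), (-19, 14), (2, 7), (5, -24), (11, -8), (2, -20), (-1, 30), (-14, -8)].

Computing all pairwise distances among 10 points:

d((13, 18), (1, -5)) = 25.9422
d((13, 18), (-19, -8)) = 41.2311
d((13, 18), (-19, 14)) = 32.249
d((13, 18), (2, 7)) = 15.5563
d((13, 18), (5, -24)) = 42.7551
d((13, 18), (11, -8)) = 26.0768
d((13, 18), (2, -20)) = 39.5601
d((13, 18), (-1, 30)) = 18.4391
d((13, 18), (-14, -8)) = 37.4833
d((1, -5), (-19, -8)) = 20.2237
d((1, -5), (-19, 14)) = 27.5862
d((1, -5), (2, 7)) = 12.0416
d((1, -5), (5, -24)) = 19.4165
d((1, -5), (11, -8)) = 10.4403
d((1, -5), (2, -20)) = 15.0333
d((1, -5), (-1, 30)) = 35.0571
d((1, -5), (-14, -8)) = 15.2971
d((-19, -8), (-19, 14)) = 22.0
d((-19, -8), (2, 7)) = 25.807
d((-19, -8), (5, -24)) = 28.8444
d((-19, -8), (11, -8)) = 30.0
d((-19, -8), (2, -20)) = 24.1868
d((-19, -8), (-1, 30)) = 42.0476
d((-19, -8), (-14, -8)) = 5.0 <-- minimum
d((-19, 14), (2, 7)) = 22.1359
d((-19, 14), (5, -24)) = 44.9444
d((-19, 14), (11, -8)) = 37.2022
d((-19, 14), (2, -20)) = 39.9625
d((-19, 14), (-1, 30)) = 24.0832
d((-19, 14), (-14, -8)) = 22.561
d((2, 7), (5, -24)) = 31.1448
d((2, 7), (11, -8)) = 17.4929
d((2, 7), (2, -20)) = 27.0
d((2, 7), (-1, 30)) = 23.1948
d((2, 7), (-14, -8)) = 21.9317
d((5, -24), (11, -8)) = 17.088
d((5, -24), (2, -20)) = 5.0 <-- minimum
d((5, -24), (-1, 30)) = 54.3323
d((5, -24), (-14, -8)) = 24.8395
d((11, -8), (2, -20)) = 15.0
d((11, -8), (-1, 30)) = 39.8497
d((11, -8), (-14, -8)) = 25.0
d((2, -20), (-1, 30)) = 50.0899
d((2, -20), (-14, -8)) = 20.0
d((-1, 30), (-14, -8)) = 40.1622

Minimum distance: 5.0 (tie among 2 pairs: (-19, -8) and (-14, -8); (5, -24) and (2, -20))

The minimum Euclidean distance is 5.0. There is a tie: 2 pairs achieve this minimum — (-19, -8) and (-14, -8); (5, -24) and (2, -20). Any of these is a valid closest pair. For 10 points, brute-force pairwise comparison is shown above. For large n, the divide-and-conquer algorithm (sort by x, recurse on halves, check the dividing strip) achieves O(n log n).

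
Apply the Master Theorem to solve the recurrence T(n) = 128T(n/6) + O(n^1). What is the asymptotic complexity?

Master Theorem for T(n) = 128T(n/6) + O(n^1):

a = 128, b = 6, c = 1
log_b(a) = log_6(128) = 2.7080

Case 1: c = 1 < log_6(128) = 2.7080
T(n) = O(n^(log_6 128))

For T(n) = 128T(n/6) + O(n^1): log_6(128) = 2.7080. This is Case 1 of the Master Theorem (c < log_b(a), work dominated by leaves), giving O(n^(log_6 128)).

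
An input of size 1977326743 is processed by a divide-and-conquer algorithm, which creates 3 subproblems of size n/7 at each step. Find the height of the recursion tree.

For divide and conquer with division factor 7:

Problem sizes at each level:
Level 0: 1977326743
Level 1: 282475249
Level 2: 40353607
Level 3: 5764801
Level 4: 823543
Level 5: 117649
Level 6: 16807
Level 7: 2401
Level 8: 343
Level 9: 49
Level 10: 7
Level 11: 1

The root is level 0 and the size-1 base case is level 11 (the tree spans levels 0 through 11, i.e. 12 levels counting the root), so the depth is the number of divisions: log_7(1977326743) = 11

The recursion tree depth is log_7(1977326743) = 11. At each level, the problem size is divided by 7, so it takes 11 divisions to reduce to a base case of size 1. The algorithm makes 3 recursive calls at each level.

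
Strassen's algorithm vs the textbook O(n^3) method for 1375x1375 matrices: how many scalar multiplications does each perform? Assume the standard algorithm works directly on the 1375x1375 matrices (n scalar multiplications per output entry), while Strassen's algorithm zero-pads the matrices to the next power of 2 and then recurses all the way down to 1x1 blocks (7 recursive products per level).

Matrix multiplication for 1375x1375 matrices:

Strassen's algorithm requires power-of-2 dimensions. Pad 1375x1375 to 2048x2048 (next power of 2).

Standard algorithm: 1375^3 = 2599609375 multiplications
Strassen's algorithm: 7^(log2(2048)) = 7^11 = 1977326743 multiplications
Savings: 2599609375 - 1977326743 = 622282632 multiplications

Standard: 2599609375 multiplications (1375^3). Strassen: 1977326743 multiplications (7^11, after padding to 2048x2048). Strassen reduces 8 recursive multiplications to 7 at each level.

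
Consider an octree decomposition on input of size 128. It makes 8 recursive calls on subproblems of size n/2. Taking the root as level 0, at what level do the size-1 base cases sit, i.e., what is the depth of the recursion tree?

For divide and conquer with division factor 2:

Problem sizes at each level:
Level 0: 128
Level 1: 64
Level 2: 32
Level 3: 16
Level 4: 8
Level 5: 4
Level 6: 2
Level 7: 1

The root is level 0 and the size-1 base case is level 7 (the tree spans levels 0 through 7, i.e. 8 levels counting the root), so the depth is the number of divisions: log_2(128) = 7

The recursion tree depth is log_2(128) = 7. At each level, the problem size is divided by 2, so it takes 7 divisions to reduce to a base case of size 1. The algorithm makes 8 recursive calls at each level.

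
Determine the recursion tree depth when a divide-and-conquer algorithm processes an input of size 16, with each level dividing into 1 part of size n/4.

For divide and conquer with division factor 4:

Problem sizes at each level:
Level 0: 16
Level 1: 4
Level 2: 1

The root is level 0 and the size-1 base case is level 2 (the tree spans levels 0 through 2, i.e. 3 levels counting the root), so the depth is the number of divisions: log_4(16) = 2

The recursion tree depth is log_4(16) = 2. At each level, the problem size is divided by 4, so it takes 2 divisions to reduce to a base case of size 1. The algorithm makes 1 recursive call at each level.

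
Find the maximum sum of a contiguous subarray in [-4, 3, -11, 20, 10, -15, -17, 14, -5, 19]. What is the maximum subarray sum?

Using Kadane's algorithm on [-4, 3, -11, 20, 10, -15, -17, 14, -5, 19]:

Scanning through the array:
Position 1 (value 3): max_ending_here = 3, max_so_far = 3
Position 2 (value -11): max_ending_here = -8, max_so_far = 3
Position 3 (value 20): max_ending_here = 20, max_so_far = 20
Position 4 (value 10): max_ending_here = 30, max_so_far = 30
Position 5 (value -15): max_ending_here = 15, max_so_far = 30
Position 6 (value -17): max_ending_here = -2, max_so_far = 30
Position 7 (value 14): max_ending_here = 14, max_so_far = 30
Position 8 (value -5): max_ending_here = 9, max_so_far = 30
Position 9 (value 19): max_ending_here = 28, max_so_far = 30

Maximum subarray: [20, 10]
Maximum sum: 30

The maximum subarray is [20, 10] with sum 30. This subarray runs from index 3 to index 4.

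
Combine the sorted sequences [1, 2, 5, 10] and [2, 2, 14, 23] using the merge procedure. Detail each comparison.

Merging process:

Compare 1 vs 2: take 1 from left. Merged: [1]
Compare 2 vs 2: take 2 from left. Merged: [1, 2]
Compare 5 vs 2: take 2 from right. Merged: [1, 2, 2]
Compare 5 vs 2: take 2 from right. Merged: [1, 2, 2, 2]
Compare 5 vs 14: take 5 from left. Merged: [1, 2, 2, 2, 5]
Compare 10 vs 14: take 10 from left. Merged: [1, 2, 2, 2, 5, 10]
Append remaining from right: [14, 23]. Merged: [1, 2, 2, 2, 5, 10, 14, 23]

Final merged array: [1, 2, 2, 2, 5, 10, 14, 23]
Total comparisons: 6

The merged array is [1, 2, 2, 2, 5, 10, 14, 23], requiring 6 comparisons. The merge step runs in O(n) time where n is the total number of elements.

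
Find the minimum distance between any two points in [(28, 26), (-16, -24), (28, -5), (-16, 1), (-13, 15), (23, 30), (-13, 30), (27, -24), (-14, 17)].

Computing all pairwise distances among 9 points:

d((28, 26), (-16, -24)) = 66.6033
d((28, 26), (28, -5)) = 31.0
d((28, 26), (-16, 1)) = 50.6063
d((28, 26), (-13, 15)) = 42.45
d((28, 26), (23, 30)) = 6.4031
d((28, 26), (-13, 30)) = 41.1947
d((28, 26), (27, -24)) = 50.01
d((28, 26), (-14, 17)) = 42.9535
d((-16, -24), (28, -5)) = 47.927
d((-16, -24), (-16, 1)) = 25.0
d((-16, -24), (-13, 15)) = 39.1152
d((-16, -24), (23, 30)) = 66.6108
d((-16, -24), (-13, 30)) = 54.0833
d((-16, -24), (27, -24)) = 43.0
d((-16, -24), (-14, 17)) = 41.0488
d((28, -5), (-16, 1)) = 44.4072
d((28, -5), (-13, 15)) = 45.618
d((28, -5), (23, 30)) = 35.3553
d((28, -5), (-13, 30)) = 53.9073
d((28, -5), (27, -24)) = 19.0263
d((28, -5), (-14, 17)) = 47.4131
d((-16, 1), (-13, 15)) = 14.3178
d((-16, 1), (23, 30)) = 48.6004
d((-16, 1), (-13, 30)) = 29.1548
d((-16, 1), (27, -24)) = 49.7393
d((-16, 1), (-14, 17)) = 16.1245
d((-13, 15), (23, 30)) = 39.0
d((-13, 15), (-13, 30)) = 15.0
d((-13, 15), (27, -24)) = 55.8659
d((-13, 15), (-14, 17)) = 2.2361 <-- minimum
d((23, 30), (-13, 30)) = 36.0
d((23, 30), (27, -24)) = 54.1479
d((23, 30), (-14, 17)) = 39.2173
d((-13, 30), (27, -24)) = 67.2012
d((-13, 30), (-14, 17)) = 13.0384
d((27, -24), (-14, 17)) = 57.9828

Closest pair: (-13, 15) and (-14, 17) with distance 2.2361

The closest pair is (-13, 15) and (-14, 17) with Euclidean distance 2.2361. For 9 points, brute-force pairwise comparison is shown above. For large n, the divide-and-conquer algorithm (sort by x, recurse on halves, check the dividing strip) achieves O(n log n).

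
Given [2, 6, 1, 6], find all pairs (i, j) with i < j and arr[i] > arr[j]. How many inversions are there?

Finding inversions in [2, 6, 1, 6]:

(0, 2): arr[0]=2 > arr[2]=1
(1, 2): arr[1]=6 > arr[2]=1

Total inversions: 2

The array has 2 inversion(s): (0,2), (1,2). Each pair (i,j) satisfies i < j and arr[i] > arr[j].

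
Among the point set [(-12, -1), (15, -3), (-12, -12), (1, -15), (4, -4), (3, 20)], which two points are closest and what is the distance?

Computing all pairwise distances among 6 points:

d((-12, -1), (15, -3)) = 27.074
d((-12, -1), (-12, -12)) = 11.0 <-- minimum
d((-12, -1), (1, -15)) = 19.105
d((-12, -1), (4, -4)) = 16.2788
d((-12, -1), (3, 20)) = 25.807
d((15, -3), (-12, -12)) = 28.4605
d((15, -3), (1, -15)) = 18.4391
d((15, -3), (4, -4)) = 11.0454
d((15, -3), (3, 20)) = 25.9422
d((-12, -12), (1, -15)) = 13.3417
d((-12, -12), (4, -4)) = 17.8885
d((-12, -12), (3, 20)) = 35.3412
d((1, -15), (4, -4)) = 11.4018
d((1, -15), (3, 20)) = 35.0571
d((4, -4), (3, 20)) = 24.0208

Closest pair: (-12, -1) and (-12, -12) with distance 11.0

The closest pair is (-12, -1) and (-12, -12) with Euclidean distance 11.0. For 6 points, brute-force pairwise comparison is shown above. For large n, the divide-and-conquer algorithm (sort by x, recurse on halves, check the dividing strip) achieves O(n log n).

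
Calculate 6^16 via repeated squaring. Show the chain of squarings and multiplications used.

Computing 6^16 by squaring (build up from 6^1; each line after the first costs one multiplication):

6^1 = 6
6^2 = (6^1)^2 = 6^2 = 36
6^4 = (6^2)^2 = 36^2 = 1296
6^8 = (6^4)^2 = 1296^2 = 1679616
6^16 = (6^8)^2 = 1679616^2 = 2821109907456

Result: 2821109907456
Multiplications needed: 4 (4 lines after 6^1)

6^16 = 2821109907456. Using exponentiation by squaring, this requires 4 multiplications. The key idea: if the exponent is even, square the half-power; if odd, multiply by the base once.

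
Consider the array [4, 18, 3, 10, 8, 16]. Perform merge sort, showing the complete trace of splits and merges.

Merge sort trace:

Split: [4, 18, 3, 10, 8, 16] -> [4, 18, 3] and [10, 8, 16]
  Split: [4, 18, 3] -> [4] and [18, 3]
    Split: [18, 3] -> [18] and [3]
    Merge: [18] + [3] -> [3, 18]
  Merge: [4] + [3, 18] -> [3, 4, 18]
  Split: [10, 8, 16] -> [10] and [8, 16]
    Split: [8, 16] -> [8] and [16]
    Merge: [8] + [16] -> [8, 16]
  Merge: [10] + [8, 16] -> [8, 10, 16]
Merge: [3, 4, 18] + [8, 10, 16] -> [3, 4, 8, 10, 16, 18]

Final sorted array: [3, 4, 8, 10, 16, 18]

The merge sort proceeds by recursively splitting the array and merging sorted halves.
After all merges, the sorted array is [3, 4, 8, 10, 16, 18].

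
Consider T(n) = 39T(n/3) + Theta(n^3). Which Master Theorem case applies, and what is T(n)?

Master Theorem for T(n) = 39T(n/3) + O(n^3):

a = 39, b = 3, c = 3
log_b(a) = log_3(39) = 3.3347

Case 1: c = 3 < log_3(39) = 3.3347
T(n) = O(n^(log_3 39))

For T(n) = 39T(n/3) + O(n^3): log_3(39) = 3.3347. This is Case 1 of the Master Theorem (c < log_b(a), work dominated by leaves), giving O(n^(log_3 39)).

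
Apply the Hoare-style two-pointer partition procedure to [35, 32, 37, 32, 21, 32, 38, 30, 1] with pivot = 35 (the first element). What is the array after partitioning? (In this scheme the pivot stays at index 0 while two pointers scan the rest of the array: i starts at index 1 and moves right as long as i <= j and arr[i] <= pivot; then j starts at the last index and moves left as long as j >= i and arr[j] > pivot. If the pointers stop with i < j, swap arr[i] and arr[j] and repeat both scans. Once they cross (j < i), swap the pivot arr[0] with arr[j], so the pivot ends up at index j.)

Hoare-style two-pointer partition with pivot = 35:

Initial array: [35, 32, 37, 32, 21, 32, 38, 30, 1]

Pointers start at i = 1, j = 8.
i stops at index 2 (arr[2]=37 > 35), j stops at index 8 (arr[8]=1 <= 35): swap arr[2] and arr[8], array becomes [35, 32, 1, 32, 21, 32, 38, 30, 37]
i stops at index 6 (arr[6]=38 > 35), j stops at index 7 (arr[7]=30 <= 35): swap arr[6] and arr[7], array becomes [35, 32, 1, 32, 21, 32, 30, 38, 37]
i ends at 7, j ends at 6: the pointers have crossed (j < i), so scanning stops.

Swap pivot arr[0] with arr[6] to place pivot at position 6: [30, 32, 1, 32, 21, 32, 35, 38, 37]
Pivot position: 6

After partitioning with pivot 35, the array becomes [30, 32, 1, 32, 21, 32, 35, 38, 37]. The pivot is placed at index 6. All elements to the left of the pivot are <= 35, and all elements to the right are > 35.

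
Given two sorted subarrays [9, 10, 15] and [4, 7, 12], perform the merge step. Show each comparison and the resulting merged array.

Merging process:

Compare 9 vs 4: take 4 from right. Merged: [4]
Compare 9 vs 7: take 7 from right. Merged: [4, 7]
Compare 9 vs 12: take 9 from left. Merged: [4, 7, 9]
Compare 10 vs 12: take 10 from left. Merged: [4, 7, 9, 10]
Compare 15 vs 12: take 12 from right. Merged: [4, 7, 9, 10, 12]
Append remaining from left: [15]. Merged: [4, 7, 9, 10, 12, 15]

Final merged array: [4, 7, 9, 10, 12, 15]
Total comparisons: 5

The merged array is [4, 7, 9, 10, 12, 15], requiring 5 comparisons. The merge step runs in O(n) time where n is the total number of elements.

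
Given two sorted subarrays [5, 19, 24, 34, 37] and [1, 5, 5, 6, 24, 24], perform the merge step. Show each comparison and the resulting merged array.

Merging process:

Compare 5 vs 1: take 1 from right. Merged: [1]
Compare 5 vs 5: take 5 from left. Merged: [1, 5]
Compare 19 vs 5: take 5 from right. Merged: [1, 5, 5]
Compare 19 vs 5: take 5 from right. Merged: [1, 5, 5, 5]
Compare 19 vs 6: take 6 from right. Merged: [1, 5, 5, 5, 6]
Compare 19 vs 24: take 19 from left. Merged: [1, 5, 5, 5, 6, 19]
Compare 24 vs 24: take 24 from left. Merged: [1, 5, 5, 5, 6, 19, 24]
Compare 34 vs 24: take 24 from right. Merged: [1, 5, 5, 5, 6, 19, 24, 24]
Compare 34 vs 24: take 24 from right. Merged: [1, 5, 5, 5, 6, 19, 24, 24, 24]
Append remaining from left: [34, 37]. Merged: [1, 5, 5, 5, 6, 19, 24, 24, 24, 34, 37]

Final merged array: [1, 5, 5, 5, 6, 19, 24, 24, 24, 34, 37]
Total comparisons: 9

The merged array is [1, 5, 5, 5, 6, 19, 24, 24, 24, 34, 37], requiring 9 comparisons. The merge step runs in O(n) time where n is the total number of elements.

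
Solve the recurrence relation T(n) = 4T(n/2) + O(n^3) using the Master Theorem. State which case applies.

Master Theorem for T(n) = 4T(n/2) + O(n^3):

a = 4, b = 2, c = 3
log_b(a) = log_2(4) = 2.0000

Case 3: c = 3 > log_2(4) = 2.0000
T(n) = O(n^3) = O(n^3)

For T(n) = 4T(n/2) + O(n^3): log_2(4) = 2.0000. This is Case 3 of the Master Theorem (c > log_b(a), work dominated by root), giving O(n^3).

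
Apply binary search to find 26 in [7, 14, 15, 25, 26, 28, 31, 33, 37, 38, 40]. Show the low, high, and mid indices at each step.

Binary search for 26 in [7, 14, 15, 25, 26, 28, 31, 33, 37, 38, 40]:

lo=0, hi=10, mid=5, arr[mid]=28 -> 28 > 26, search left half
lo=0, hi=4, mid=2, arr[mid]=15 -> 15 < 26, search right half
lo=3, hi=4, mid=3, arr[mid]=25 -> 25 < 26, search right half
lo=4, hi=4, mid=4, arr[mid]=26 -> Found target at index 4!

Binary search finds 26 at index 4 after 4 comparisons. The search repeatedly halves the search space by comparing with the middle element.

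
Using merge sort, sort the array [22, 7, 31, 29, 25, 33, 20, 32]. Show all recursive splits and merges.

Merge sort trace:

Split: [22, 7, 31, 29, 25, 33, 20, 32] -> [22, 7, 31, 29] and [25, 33, 20, 32]
  Split: [22, 7, 31, 29] -> [22, 7] and [31, 29]
    Split: [22, 7] -> [22] and [7]
    Merge: [22] + [7] -> [7, 22]
    Split: [31, 29] -> [31] and [29]
    Merge: [31] + [29] -> [29, 31]
  Merge: [7, 22] + [29, 31] -> [7, 22, 29, 31]
  Split: [25, 33, 20, 32] -> [25, 33] and [20, 32]
    Split: [25, 33] -> [25] and [33]
    Merge: [25] + [33] -> [25, 33]
    Split: [20, 32] -> [20] and [32]
    Merge: [20] + [32] -> [20, 32]
  Merge: [25, 33] + [20, 32] -> [20, 25, 32, 33]
Merge: [7, 22, 29, 31] + [20, 25, 32, 33] -> [7, 20, 22, 25, 29, 31, 32, 33]

Final sorted array: [7, 20, 22, 25, 29, 31, 32, 33]

The merge sort proceeds by recursively splitting the array and merging sorted halves.
After all merges, the sorted array is [7, 20, 22, 25, 29, 31, 32, 33].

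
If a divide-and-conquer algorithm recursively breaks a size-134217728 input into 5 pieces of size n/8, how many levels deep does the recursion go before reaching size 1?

For divide and conquer with division factor 8:

Problem sizes at each level:
Level 0: 134217728
Level 1: 16777216
Level 2: 2097152
Level 3: 262144
Level 4: 32768
Level 5: 4096
Level 6: 512
Level 7: 64
Level 8: 8
Level 9: 1

The root is level 0 and the size-1 base case is level 9 (the tree spans levels 0 through 9, i.e. 10 levels counting the root), so the depth is the number of divisions: log_8(134217728) = 9

The recursion tree depth is log_8(134217728) = 9. At each level, the problem size is divided by 8, so it takes 9 divisions to reduce to a base case of size 1. The algorithm makes 5 recursive calls at each level.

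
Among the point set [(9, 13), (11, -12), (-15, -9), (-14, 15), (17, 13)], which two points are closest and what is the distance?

Computing all pairwise distances among 5 points:

d((9, 13), (11, -12)) = 25.0799
d((9, 13), (-15, -9)) = 32.5576
d((9, 13), (-14, 15)) = 23.0868
d((9, 13), (17, 13)) = 8.0 <-- minimum
d((11, -12), (-15, -9)) = 26.1725
d((11, -12), (-14, 15)) = 36.7967
d((11, -12), (17, 13)) = 25.7099
d((-15, -9), (-14, 15)) = 24.0208
d((-15, -9), (17, 13)) = 38.833
d((-14, 15), (17, 13)) = 31.0644

Closest pair: (9, 13) and (17, 13) with distance 8.0

The closest pair is (9, 13) and (17, 13) with Euclidean distance 8.0. For 5 points, brute-force pairwise comparison is shown above. For large n, the divide-and-conquer algorithm (sort by x, recurse on halves, check the dividing strip) achieves O(n log n).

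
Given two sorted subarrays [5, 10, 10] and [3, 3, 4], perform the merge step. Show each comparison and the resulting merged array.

Merging process:

Compare 5 vs 3: take 3 from right. Merged: [3]
Compare 5 vs 3: take 3 from right. Merged: [3, 3]
Compare 5 vs 4: take 4 from right. Merged: [3, 3, 4]
Append remaining from left: [5, 10, 10]. Merged: [3, 3, 4, 5, 10, 10]

Final merged array: [3, 3, 4, 5, 10, 10]
Total comparisons: 3

The merged array is [3, 3, 4, 5, 10, 10], requiring 3 comparisons. The merge step runs in O(n) time where n is the total number of elements.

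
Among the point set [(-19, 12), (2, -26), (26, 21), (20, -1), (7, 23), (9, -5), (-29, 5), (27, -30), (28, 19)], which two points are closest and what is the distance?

Computing all pairwise distances among 9 points:

d((-19, 12), (2, -26)) = 43.4166
d((-19, 12), (26, 21)) = 45.8912
d((-19, 12), (20, -1)) = 41.1096
d((-19, 12), (7, 23)) = 28.2312
d((-19, 12), (9, -5)) = 32.7567
d((-19, 12), (-29, 5)) = 12.2066
d((-19, 12), (27, -30)) = 62.2896
d((-19, 12), (28, 19)) = 47.5184
d((2, -26), (26, 21)) = 52.7731
d((2, -26), (20, -1)) = 30.8058
d((2, -26), (7, 23)) = 49.2544
d((2, -26), (9, -5)) = 22.1359
d((2, -26), (-29, 5)) = 43.8406
d((2, -26), (27, -30)) = 25.318
d((2, -26), (28, 19)) = 51.9711
d((26, 21), (20, -1)) = 22.8035
d((26, 21), (7, 23)) = 19.105
d((26, 21), (9, -5)) = 31.0644
d((26, 21), (-29, 5)) = 57.28
d((26, 21), (27, -30)) = 51.0098
d((26, 21), (28, 19)) = 2.8284 <-- minimum
d((20, -1), (7, 23)) = 27.2947
d((20, -1), (9, -5)) = 11.7047
d((20, -1), (-29, 5)) = 49.366
d((20, -1), (27, -30)) = 29.8329
d((20, -1), (28, 19)) = 21.5407
d((7, 23), (9, -5)) = 28.0713
d((7, 23), (-29, 5)) = 40.2492
d((7, 23), (27, -30)) = 56.648
d((7, 23), (28, 19)) = 21.3776
d((9, -5), (-29, 5)) = 39.2938
d((9, -5), (27, -30)) = 30.8058
d((9, -5), (28, 19)) = 30.6105
d((-29, 5), (27, -30)) = 66.0379
d((-29, 5), (28, 19)) = 58.6941
d((27, -30), (28, 19)) = 49.0102

Closest pair: (26, 21) and (28, 19) with distance 2.8284

The closest pair is (26, 21) and (28, 19) with Euclidean distance 2.8284. For 9 points, brute-force pairwise comparison is shown above. For large n, the divide-and-conquer algorithm (sort by x, recurse on halves, check the dividing strip) achieves O(n log n).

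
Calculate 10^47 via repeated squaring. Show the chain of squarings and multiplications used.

Computing 10^47 by squaring (build up from 10^1; each line after the first costs one multiplication):

10^1 = 10
10^2 = (10^1)^2 = 10^2 = 100
10^4 = (10^2)^2 = 100^2 = 10000
10^5 = 10 * 10^4 = 10 * 10000 = 100000
10^10 = (10^5)^2 = 100000^2 = 10000000000
10^11 = 10 * 10^10 = 10 * 10000000000 = 100000000000
10^22 = (10^11)^2 = 100000000000^2 = 10000000000000000000000
10^23 = 10 * 10^22 = 10 * 10000000000000000000000 = 100000000000000000000000
10^46 = (10^23)^2 = 100000000000000000000000^2 = 10000000000000000000000000000000000000000000000
10^47 = 10 * 10^46 = 10 * 10000000000000000000000000000000000000000000000 = 100000000000000000000000000000000000000000000000

Result: 100000000000000000000000000000000000000000000000
Multiplications needed: 9 (9 lines after 10^1)

10^47 = 100000000000000000000000000000000000000000000000. Using exponentiation by squaring, this requires 9 multiplications. The key idea: if the exponent is even, square the half-power; if odd, multiply by the base once.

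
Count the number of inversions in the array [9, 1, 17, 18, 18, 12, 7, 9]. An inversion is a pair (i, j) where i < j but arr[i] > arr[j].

Finding inversions in [9, 1, 17, 18, 18, 12, 7, 9]:

(0, 1): arr[0]=9 > arr[1]=1
(0, 6): arr[0]=9 > arr[6]=7
(2, 5): arr[2]=17 > arr[5]=12
(2, 6): arr[2]=17 > arr[6]=7
(2, 7): arr[2]=17 > arr[7]=9
(3, 5): arr[3]=18 > arr[5]=12
(3, 6): arr[3]=18 > arr[6]=7
(3, 7): arr[3]=18 > arr[7]=9
(4, 5): arr[4]=18 > arr[5]=12
(4, 6): arr[4]=18 > arr[6]=7
(4, 7): arr[4]=18 > arr[7]=9
(5, 6): arr[5]=12 > arr[6]=7
(5, 7): arr[5]=12 > arr[7]=9

Total inversions: 13

The array has 13 inversion(s): (0,1), (0,6), (2,5), (2,6), (2,7), (3,5), (3,6), (3,7), (4,5), (4,6), (4,7), (5,6), (5,7). Each pair (i,j) satisfies i < j and arr[i] > arr[j].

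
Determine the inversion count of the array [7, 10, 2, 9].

Finding inversions in [7, 10, 2, 9]:

(0, 2): arr[0]=7 > arr[2]=2
(1, 2): arr[1]=10 > arr[2]=2
(1, 3): arr[1]=10 > arr[3]=9

Total inversions: 3

The array has 3 inversion(s): (0,2), (1,2), (1,3). Each pair (i,j) satisfies i < j and arr[i] > arr[j].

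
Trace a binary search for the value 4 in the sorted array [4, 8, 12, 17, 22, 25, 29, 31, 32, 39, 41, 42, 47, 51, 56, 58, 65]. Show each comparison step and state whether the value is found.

Binary search for 4 in [4, 8, 12, 17, 22, 25, 29, 31, 32, 39, 41, 42, 47, 51, 56, 58, 65]:

lo=0, hi=16, mid=8, arr[mid]=32 -> 32 > 4, search left half
lo=0, hi=7, mid=3, arr[mid]=17 -> 17 > 4, search left half
lo=0, hi=2, mid=1, arr[mid]=8 -> 8 > 4, search left half
lo=0, hi=0, mid=0, arr[mid]=4 -> Found target at index 0!

Binary search finds 4 at index 0 after 4 comparisons. The search repeatedly halves the search space by comparing with the middle element.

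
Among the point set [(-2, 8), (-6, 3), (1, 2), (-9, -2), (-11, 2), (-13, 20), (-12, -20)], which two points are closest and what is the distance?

Computing all pairwise distances among 7 points:

d((-2, 8), (-6, 3)) = 6.4031
d((-2, 8), (1, 2)) = 6.7082
d((-2, 8), (-9, -2)) = 12.2066
d((-2, 8), (-11, 2)) = 10.8167
d((-2, 8), (-13, 20)) = 16.2788
d((-2, 8), (-12, -20)) = 29.7321
d((-6, 3), (1, 2)) = 7.0711
d((-6, 3), (-9, -2)) = 5.831
d((-6, 3), (-11, 2)) = 5.099
d((-6, 3), (-13, 20)) = 18.3848
d((-6, 3), (-12, -20)) = 23.7697
d((1, 2), (-9, -2)) = 10.7703
d((1, 2), (-11, 2)) = 12.0
d((1, 2), (-13, 20)) = 22.8035
d((1, 2), (-12, -20)) = 25.5539
d((-9, -2), (-11, 2)) = 4.4721 <-- minimum
d((-9, -2), (-13, 20)) = 22.3607
d((-9, -2), (-12, -20)) = 18.2483
d((-11, 2), (-13, 20)) = 18.1108
d((-11, 2), (-12, -20)) = 22.0227
d((-13, 20), (-12, -20)) = 40.0125

Closest pair: (-9, -2) and (-11, 2) with distance 4.4721

The closest pair is (-9, -2) and (-11, 2) with Euclidean distance 4.4721. For 7 points, brute-force pairwise comparison is shown above. For large n, the divide-and-conquer algorithm (sort by x, recurse on halves, check the dividing strip) achieves O(n log n).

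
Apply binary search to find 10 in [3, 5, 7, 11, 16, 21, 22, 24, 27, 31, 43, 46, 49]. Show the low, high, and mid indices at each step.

Binary search for 10 in [3, 5, 7, 11, 16, 21, 22, 24, 27, 31, 43, 46, 49]:

lo=0, hi=12, mid=6, arr[mid]=22 -> 22 > 10, search left half
lo=0, hi=5, mid=2, arr[mid]=7 -> 7 < 10, search right half
lo=3, hi=5, mid=4, arr[mid]=16 -> 16 > 10, search left half
lo=3, hi=3, mid=3, arr[mid]=11 -> 11 > 10, search left half
lo=3 > hi=2, target 10 not found

Binary search determines that 10 is not in the array after 4 comparisons. The search space was exhausted without finding the target.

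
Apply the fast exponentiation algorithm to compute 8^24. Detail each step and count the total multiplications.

Computing 8^24 by squaring (build up from 8^1; each line after the first costs one multiplication):

8^1 = 8
8^2 = (8^1)^2 = 8^2 = 64
8^3 = 8 * 8^2 = 8 * 64 = 512
8^6 = (8^3)^2 = 512^2 = 262144
8^12 = (8^6)^2 = 262144^2 = 68719476736
8^24 = (8^12)^2 = 68719476736^2 = 4722366482869645213696

Result: 4722366482869645213696
Multiplications needed: 5 (5 lines after 8^1)

8^24 = 4722366482869645213696. Using exponentiation by squaring, this requires 5 multiplications. The key idea: if the exponent is even, square the half-power; if odd, multiply by the base once.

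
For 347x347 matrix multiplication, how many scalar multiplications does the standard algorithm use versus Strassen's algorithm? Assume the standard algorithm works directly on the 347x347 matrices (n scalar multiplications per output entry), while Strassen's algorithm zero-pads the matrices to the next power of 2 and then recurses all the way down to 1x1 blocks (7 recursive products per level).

Matrix multiplication for 347x347 matrices:

Strassen's algorithm requires power-of-2 dimensions. Pad 347x347 to 512x512 (next power of 2).

Standard algorithm: 347^3 = 41781923 multiplications
Strassen's algorithm: 7^(log2(512)) = 7^9 = 40353607 multiplications
Savings: 41781923 - 40353607 = 1428316 multiplications

Standard: 41781923 multiplications (347^3). Strassen: 40353607 multiplications (7^9, after padding to 512x512). Strassen reduces 8 recursive multiplications to 7 at each level.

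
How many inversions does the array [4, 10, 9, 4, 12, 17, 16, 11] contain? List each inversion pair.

Finding inversions in [4, 10, 9, 4, 12, 17, 16, 11]:

(1, 2): arr[1]=10 > arr[2]=9
(1, 3): arr[1]=10 > arr[3]=4
(2, 3): arr[2]=9 > arr[3]=4
(4, 7): arr[4]=12 > arr[7]=11
(5, 6): arr[5]=17 > arr[6]=16
(5, 7): arr[5]=17 > arr[7]=11
(6, 7): arr[6]=16 > arr[7]=11

Total inversions: 7

The array has 7 inversion(s): (1,2), (1,3), (2,3), (4,7), (5,6), (5,7), (6,7). Each pair (i,j) satisfies i < j and arr[i] > arr[j].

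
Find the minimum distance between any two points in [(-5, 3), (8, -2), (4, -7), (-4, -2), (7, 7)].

Computing all pairwise distances among 5 points:

d((-5, 3), (8, -2)) = 13.9284
d((-5, 3), (4, -7)) = 13.4536
d((-5, 3), (-4, -2)) = 5.099 <-- minimum
d((-5, 3), (7, 7)) = 12.6491
d((8, -2), (4, -7)) = 6.4031
d((8, -2), (-4, -2)) = 12.0
d((8, -2), (7, 7)) = 9.0554
d((4, -7), (-4, -2)) = 9.434
d((4, -7), (7, 7)) = 14.3178
d((-4, -2), (7, 7)) = 14.2127

Closest pair: (-5, 3) and (-4, -2) with distance 5.099

The closest pair is (-5, 3) and (-4, -2) with Euclidean distance 5.099. For 5 points, brute-force pairwise comparison is shown above. For large n, the divide-and-conquer algorithm (sort by x, recurse on halves, check the dividing strip) achieves O(n log n).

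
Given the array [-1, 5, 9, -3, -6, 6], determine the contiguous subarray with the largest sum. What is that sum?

Using Kadane's algorithm on [-1, 5, 9, -3, -6, 6]:

Scanning through the array:
Position 1 (value 5): max_ending_here = 5, max_so_far = 5
Position 2 (value 9): max_ending_here = 14, max_so_far = 14
Position 3 (value -3): max_ending_here = 11, max_so_far = 14
Position 4 (value -6): max_ending_here = 5, max_so_far = 14
Position 5 (value 6): max_ending_here = 11, max_so_far = 14

Maximum subarray: [5, 9]
Maximum sum: 14

The maximum subarray is [5, 9] with sum 14. This subarray runs from index 1 to index 2.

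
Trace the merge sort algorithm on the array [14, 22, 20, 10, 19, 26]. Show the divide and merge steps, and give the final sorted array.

Merge sort trace:

Split: [14, 22, 20, 10, 19, 26] -> [14, 22, 20] and [10, 19, 26]
  Split: [14, 22, 20] -> [14] and [22, 20]
    Split: [22, 20] -> [22] and [20]
    Merge: [22] + [20] -> [20, 22]
  Merge: [14] + [20, 22] -> [14, 20, 22]
  Split: [10, 19, 26] -> [10] and [19, 26]
    Split: [19, 26] -> [19] and [26]
    Merge: [19] + [26] -> [19, 26]
  Merge: [10] + [19, 26] -> [10, 19, 26]
Merge: [14, 20, 22] + [10, 19, 26] -> [10, 14, 19, 20, 22, 26]

Final sorted array: [10, 14, 19, 20, 22, 26]

The merge sort proceeds by recursively splitting the array and merging sorted halves.
After all merges, the sorted array is [10, 14, 19, 20, 22, 26].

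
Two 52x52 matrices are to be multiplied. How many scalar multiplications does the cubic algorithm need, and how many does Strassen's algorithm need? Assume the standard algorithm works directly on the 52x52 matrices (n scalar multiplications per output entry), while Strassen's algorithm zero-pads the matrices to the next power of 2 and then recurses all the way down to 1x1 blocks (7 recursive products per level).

Matrix multiplication for 52x52 matrices:

Strassen's algorithm requires power-of-2 dimensions. Pad 52x52 to 64x64 (next power of 2).

Standard algorithm: 52^3 = 140608 multiplications
Strassen's algorithm: 7^(log2(64)) = 7^6 = 117649 multiplications
Savings: 140608 - 117649 = 22959 multiplications

Standard: 140608 multiplications (52^3). Strassen: 117649 multiplications (7^6, after padding to 64x64). Strassen reduces 8 recursive multiplications to 7 at each level.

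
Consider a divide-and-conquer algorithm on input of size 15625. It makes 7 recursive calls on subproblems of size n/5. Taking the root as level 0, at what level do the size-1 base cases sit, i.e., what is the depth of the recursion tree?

For divide and conquer with division factor 5:

Problem sizes at each level:
Level 0: 15625
Level 1: 3125
Level 2: 625
Level 3: 125
Level 4: 25
Level 5: 5
Level 6: 1

The root is level 0 and the size-1 base case is level 6 (the tree spans levels 0 through 6, i.e. 7 levels counting the root), so the depth is the number of divisions: log_5(15625) = 6

The recursion tree depth is log_5(15625) = 6. At each level, the problem size is divided by 5, so it takes 6 divisions to reduce to a base case of size 1. The algorithm makes 7 recursive calls at each level.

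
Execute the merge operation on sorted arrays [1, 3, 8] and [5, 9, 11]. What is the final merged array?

Merging process:

Compare 1 vs 5: take 1 from left. Merged: [1]
Compare 3 vs 5: take 3 from left. Merged: [1, 3]
Compare 8 vs 5: take 5 from right. Merged: [1, 3, 5]
Compare 8 vs 9: take 8 from left. Merged: [1, 3, 5, 8]
Append remaining from right: [9, 11]. Merged: [1, 3, 5, 8, 9, 11]

Final merged array: [1, 3, 5, 8, 9, 11]
Total comparisons: 4

The merged array is [1, 3, 5, 8, 9, 11], requiring 4 comparisons. The merge step runs in O(n) time where n is the total number of elements.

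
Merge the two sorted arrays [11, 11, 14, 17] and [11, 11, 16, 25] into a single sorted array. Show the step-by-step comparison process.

Merging process:

Compare 11 vs 11: take 11 from left. Merged: [11]
Compare 11 vs 11: take 11 from left. Merged: [11, 11]
Compare 14 vs 11: take 11 from right. Merged: [11, 11, 11]
Compare 14 vs 11: take 11 from right. Merged: [11, 11, 11, 11]
Compare 14 vs 16: take 14 from left. Merged: [11, 11, 11, 11, 14]
Compare 17 vs 16: take 16 from right. Merged: [11, 11, 11, 11, 14, 16]
Compare 17 vs 25: take 17 from left. Merged: [11, 11, 11, 11, 14, 16, 17]
Append remaining from right: [25]. Merged: [11, 11, 11, 11, 14, 16, 17, 25]

Final merged array: [11, 11, 11, 11, 14, 16, 17, 25]
Total comparisons: 7

The merged array is [11, 11, 11, 11, 14, 16, 17, 25], requiring 7 comparisons. The merge step runs in O(n) time where n is the total number of elements.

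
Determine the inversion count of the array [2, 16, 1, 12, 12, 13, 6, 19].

Finding inversions in [2, 16, 1, 12, 12, 13, 6, 19]:

(0, 2): arr[0]=2 > arr[2]=1
(1, 2): arr[1]=16 > arr[2]=1
(1, 3): arr[1]=16 > arr[3]=12
(1, 4): arr[1]=16 > arr[4]=12
(1, 5): arr[1]=16 > arr[5]=13
(1, 6): arr[1]=16 > arr[6]=6
(3, 6): arr[3]=12 > arr[6]=6
(4, 6): arr[4]=12 > arr[6]=6
(5, 6): arr[5]=13 > arr[6]=6

Total inversions: 9

The array has 9 inversion(s): (0,2), (1,2), (1,3), (1,4), (1,5), (1,6), (3,6), (4,6), (5,6). Each pair (i,j) satisfies i < j and arr[i] > arr[j].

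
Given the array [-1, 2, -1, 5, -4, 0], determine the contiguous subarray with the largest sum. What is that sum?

Using Kadane's algorithm on [-1, 2, -1, 5, -4, 0]:

Scanning through the array:
Position 1 (value 2): max_ending_here = 2, max_so_far = 2
Position 2 (value -1): max_ending_here = 1, max_so_far = 2
Position 3 (value 5): max_ending_here = 6, max_so_far = 6
Position 4 (value -4): max_ending_here = 2, max_so_far = 6
Position 5 (value 0): max_ending_here = 2, max_so_far = 6

Maximum subarray: [2, -1, 5]
Maximum sum: 6

The maximum subarray is [2, -1, 5] with sum 6. This subarray runs from index 1 to index 3.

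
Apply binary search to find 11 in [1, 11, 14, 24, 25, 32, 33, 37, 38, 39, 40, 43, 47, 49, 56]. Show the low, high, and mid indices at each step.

Binary search for 11 in [1, 11, 14, 24, 25, 32, 33, 37, 38, 39, 40, 43, 47, 49, 56]:

lo=0, hi=14, mid=7, arr[mid]=37 -> 37 > 11, search left half
lo=0, hi=6, mid=3, arr[mid]=24 -> 24 > 11, search left half
lo=0, hi=2, mid=1, arr[mid]=11 -> Found target at index 1!

Binary search finds 11 at index 1 after 3 comparisons. The search repeatedly halves the search space by comparing with the middle element.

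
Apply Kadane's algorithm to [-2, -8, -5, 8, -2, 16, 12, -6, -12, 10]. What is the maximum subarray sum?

Using Kadane's algorithm on [-2, -8, -5, 8, -2, 16, 12, -6, -12, 10]:

Scanning through the array:
Position 1 (value -8): max_ending_here = -8, max_so_far = -2
Position 2 (value -5): max_ending_here = -5, max_so_far = -2
Position 3 (value 8): max_ending_here = 8, max_so_far = 8
Position 4 (value -2): max_ending_here = 6, max_so_far = 8
Position 5 (value 16): max_ending_here = 22, max_so_far = 22
Position 6 (value 12): max_ending_here = 34, max_so_far = 34
Position 7 (value -6): max_ending_here = 28, max_so_far = 34
Position 8 (value -12): max_ending_here = 16, max_so_far = 34
Position 9 (value 10): max_ending_here = 26, max_so_far = 34

Maximum subarray: [8, -2, 16, 12]
Maximum sum: 34

The maximum subarray is [8, -2, 16, 12] with sum 34. This subarray runs from index 3 to index 6.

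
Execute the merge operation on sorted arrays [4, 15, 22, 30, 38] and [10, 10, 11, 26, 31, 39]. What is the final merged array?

Merging process:

Compare 4 vs 10: take 4 from left. Merged: [4]
Compare 15 vs 10: take 10 from right. Merged: [4, 10]
Compare 15 vs 10: take 10 from right. Merged: [4, 10, 10]
Compare 15 vs 11: take 11 from right. Merged: [4, 10, 10, 11]
Compare 15 vs 26: take 15 from left. Merged: [4, 10, 10, 11, 15]
Compare 22 vs 26: take 22 from left. Merged: [4, 10, 10, 11, 15, 22]
Compare 30 vs 26: take 26 from right. Merged: [4, 10, 10, 11, 15, 22, 26]
Compare 30 vs 31: take 30 from left. Merged: [4, 10, 10, 11, 15, 22, 26, 30]
Compare 38 vs 31: take 31 from right. Merged: [4, 10, 10, 11, 15, 22, 26, 30, 31]
Compare 38 vs 39: take 38 from left. Merged: [4, 10, 10, 11, 15, 22, 26, 30, 31, 38]
Append remaining from right: [39]. Merged: [4, 10, 10, 11, 15, 22, 26, 30, 31, 38, 39]

Final merged array: [4, 10, 10, 11, 15, 22, 26, 30, 31, 38, 39]
Total comparisons: 10

The merged array is [4, 10, 10, 11, 15, 22, 26, 30, 31, 38, 39], requiring 10 comparisons. The merge step runs in O(n) time where n is the total number of elements.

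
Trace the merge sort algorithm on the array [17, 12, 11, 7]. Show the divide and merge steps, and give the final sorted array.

Merge sort trace:

Split: [17, 12, 11, 7] -> [17, 12] and [11, 7]
  Split: [17, 12] -> [17] and [12]
  Merge: [17] + [12] -> [12, 17]
  Split: [11, 7] -> [11] and [7]
  Merge: [11] + [7] -> [7, 11]
Merge: [12, 17] + [7, 11] -> [7, 11, 12, 17]

Final sorted array: [7, 11, 12, 17]

The merge sort proceeds by recursively splitting the array and merging sorted halves.
After all merges, the sorted array is [7, 11, 12, 17].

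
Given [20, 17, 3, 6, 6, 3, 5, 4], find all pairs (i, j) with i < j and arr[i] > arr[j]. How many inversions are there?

Finding inversions in [20, 17, 3, 6, 6, 3, 5, 4]:

(0, 1): arr[0]=20 > arr[1]=17
(0, 2): arr[0]=20 > arr[2]=3
(0, 3): arr[0]=20 > arr[3]=6
(0, 4): arr[0]=20 > arr[4]=6
(0, 5): arr[0]=20 > arr[5]=3
(0, 6): arr[0]=20 > arr[6]=5
(0, 7): arr[0]=20 > arr[7]=4
(1, 2): arr[1]=17 > arr[2]=3
(1, 3): arr[1]=17 > arr[3]=6
(1, 4): arr[1]=17 > arr[4]=6
(1, 5): arr[1]=17 > arr[5]=3
(1, 6): arr[1]=17 > arr[6]=5
(1, 7): arr[1]=17 > arr[7]=4
(3, 5): arr[3]=6 > arr[5]=3
(3, 6): arr[3]=6 > arr[6]=5
(3, 7): arr[3]=6 > arr[7]=4
(4, 5): arr[4]=6 > arr[5]=3
(4, 6): arr[4]=6 > arr[6]=5
(4, 7): arr[4]=6 > arr[7]=4
(6, 7): arr[6]=5 > arr[7]=4

Total inversions: 20

The array has 20 inversion(s): (0,1), (0,2), (0,3), (0,4), (0,5), (0,6), (0,7), (1,2), (1,3), (1,4), (1,5), (1,6), (1,7), (3,5), (3,6), (3,7), (4,5), (4,6), (4,7), (6,7). Each pair (i,j) satisfies i < j and arr[i] > arr[j].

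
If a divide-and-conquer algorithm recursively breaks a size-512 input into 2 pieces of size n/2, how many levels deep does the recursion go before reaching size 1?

For divide and conquer with division factor 2:

Problem sizes at each level:
Level 0: 512
Level 1: 256
Level 2: 128
Level 3: 64
Level 4: 32
Level 5: 16
Level 6: 8
Level 7: 4
Level 8: 2
Level 9: 1

The root is level 0 and the size-1 base case is level 9 (the tree spans levels 0 through 9, i.e. 10 levels counting the root), so the depth is the number of divisions: log_2(512) = 9

The recursion tree depth is log_2(512) = 9. At each level, the problem size is divided by 2, so it takes 9 divisions to reduce to a base case of size 1. The algorithm makes 2 recursive calls at each level.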